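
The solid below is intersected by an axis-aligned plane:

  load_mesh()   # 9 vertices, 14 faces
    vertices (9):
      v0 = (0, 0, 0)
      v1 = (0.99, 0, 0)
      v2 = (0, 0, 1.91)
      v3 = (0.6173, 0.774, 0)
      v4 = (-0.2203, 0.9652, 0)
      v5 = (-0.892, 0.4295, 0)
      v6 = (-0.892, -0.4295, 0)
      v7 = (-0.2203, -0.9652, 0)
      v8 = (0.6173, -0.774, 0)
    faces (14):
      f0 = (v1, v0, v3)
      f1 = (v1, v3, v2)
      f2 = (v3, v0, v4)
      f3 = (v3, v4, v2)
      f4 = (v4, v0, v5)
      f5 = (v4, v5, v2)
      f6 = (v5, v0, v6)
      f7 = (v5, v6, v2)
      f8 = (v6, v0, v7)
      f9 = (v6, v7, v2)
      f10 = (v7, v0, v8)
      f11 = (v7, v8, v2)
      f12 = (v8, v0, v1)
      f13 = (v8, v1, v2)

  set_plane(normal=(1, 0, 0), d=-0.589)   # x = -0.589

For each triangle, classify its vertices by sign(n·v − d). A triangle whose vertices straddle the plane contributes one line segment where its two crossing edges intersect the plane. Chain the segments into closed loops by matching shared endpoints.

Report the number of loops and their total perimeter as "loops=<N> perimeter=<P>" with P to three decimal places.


Straddling triangles (6 of 14):
  (v4,v0,v5) [++-] → (-0.589, 0.283605, 0)–(-0.589, 0.671151, 0)  len=0.3875
  (v4,v5,v2) [+-+] → (-0.589, 0.671151, 0)–(-0.589, 0.283605, 0.6488)  len=0.7557
  (v5,v0,v6) [-+-] → (-0.589, 0.283605, 0)–(-0.589, -0.283605, 0)  len=0.5672
  (v5,v6,v2) [--+] → (-0.589, -0.283605, 0.6488)–(-0.589, 0.283605, 0.6488)  len=0.5672
  (v6,v0,v7) [-++] → (-0.589, -0.283605, 0)–(-0.589, -0.671151, 0)  len=0.3875
  (v6,v7,v2) [-++] → (-0.589, -0.671151, 0)–(-0.589, -0.283605, 0.6488)  len=0.7557

Chained into 1 loop(s):
  loop 1: 6 segments, perimeter = 3.4210
Total perimeter = 3.421

loops=1 perimeter=3.421


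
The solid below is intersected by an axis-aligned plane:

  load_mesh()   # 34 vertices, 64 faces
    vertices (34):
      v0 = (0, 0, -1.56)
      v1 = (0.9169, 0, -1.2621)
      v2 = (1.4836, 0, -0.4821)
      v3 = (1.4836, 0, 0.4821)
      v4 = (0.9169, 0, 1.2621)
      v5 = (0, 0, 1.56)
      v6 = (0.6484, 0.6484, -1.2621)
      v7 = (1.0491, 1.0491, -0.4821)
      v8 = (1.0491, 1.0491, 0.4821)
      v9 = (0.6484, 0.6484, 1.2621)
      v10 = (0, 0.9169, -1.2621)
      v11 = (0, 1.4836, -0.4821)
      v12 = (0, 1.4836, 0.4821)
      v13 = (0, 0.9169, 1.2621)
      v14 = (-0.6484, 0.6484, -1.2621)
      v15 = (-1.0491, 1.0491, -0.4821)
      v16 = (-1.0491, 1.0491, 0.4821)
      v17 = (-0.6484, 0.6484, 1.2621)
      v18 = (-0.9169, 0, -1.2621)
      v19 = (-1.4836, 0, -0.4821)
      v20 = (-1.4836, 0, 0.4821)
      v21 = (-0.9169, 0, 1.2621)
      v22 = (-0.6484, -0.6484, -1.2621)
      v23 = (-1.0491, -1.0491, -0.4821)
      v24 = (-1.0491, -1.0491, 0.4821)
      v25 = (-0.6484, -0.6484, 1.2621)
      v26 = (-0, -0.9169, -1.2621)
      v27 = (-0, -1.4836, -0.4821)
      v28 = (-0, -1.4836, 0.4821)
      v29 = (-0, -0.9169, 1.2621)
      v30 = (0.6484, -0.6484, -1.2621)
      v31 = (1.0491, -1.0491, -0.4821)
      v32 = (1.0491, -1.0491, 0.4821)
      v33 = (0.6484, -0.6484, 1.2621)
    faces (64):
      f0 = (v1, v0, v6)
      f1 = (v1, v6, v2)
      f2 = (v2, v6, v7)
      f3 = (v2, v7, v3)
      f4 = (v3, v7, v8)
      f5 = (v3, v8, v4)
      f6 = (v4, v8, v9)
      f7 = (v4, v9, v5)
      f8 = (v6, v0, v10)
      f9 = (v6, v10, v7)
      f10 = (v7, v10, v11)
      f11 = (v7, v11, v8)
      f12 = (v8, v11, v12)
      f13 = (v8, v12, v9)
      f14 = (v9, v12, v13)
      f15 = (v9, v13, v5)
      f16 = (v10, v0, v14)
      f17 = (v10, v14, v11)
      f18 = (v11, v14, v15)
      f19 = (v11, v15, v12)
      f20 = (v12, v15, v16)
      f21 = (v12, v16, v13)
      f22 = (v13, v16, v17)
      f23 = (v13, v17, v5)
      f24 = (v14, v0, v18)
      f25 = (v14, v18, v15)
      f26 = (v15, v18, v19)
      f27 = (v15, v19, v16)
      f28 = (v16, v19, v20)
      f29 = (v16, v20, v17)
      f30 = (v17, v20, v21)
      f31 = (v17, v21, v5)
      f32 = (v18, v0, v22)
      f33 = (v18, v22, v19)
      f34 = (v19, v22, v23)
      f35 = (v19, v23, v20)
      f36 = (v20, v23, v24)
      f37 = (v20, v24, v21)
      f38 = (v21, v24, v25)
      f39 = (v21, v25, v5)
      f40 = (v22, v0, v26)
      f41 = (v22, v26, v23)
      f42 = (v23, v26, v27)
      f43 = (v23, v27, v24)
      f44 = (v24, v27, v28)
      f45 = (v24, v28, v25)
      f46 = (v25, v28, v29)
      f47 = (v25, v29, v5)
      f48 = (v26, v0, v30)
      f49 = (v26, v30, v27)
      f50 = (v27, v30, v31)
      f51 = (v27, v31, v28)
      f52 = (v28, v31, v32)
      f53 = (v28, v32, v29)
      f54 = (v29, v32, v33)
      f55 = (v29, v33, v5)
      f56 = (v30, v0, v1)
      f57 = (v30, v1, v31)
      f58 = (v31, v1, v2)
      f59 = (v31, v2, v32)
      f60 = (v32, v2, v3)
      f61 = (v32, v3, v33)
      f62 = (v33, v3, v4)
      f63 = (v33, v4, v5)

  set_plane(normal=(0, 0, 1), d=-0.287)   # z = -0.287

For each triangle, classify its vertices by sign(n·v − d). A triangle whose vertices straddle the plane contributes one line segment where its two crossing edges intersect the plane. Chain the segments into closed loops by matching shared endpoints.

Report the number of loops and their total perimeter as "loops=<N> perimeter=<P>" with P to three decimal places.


loops=1 perimeter=9.084

Straddling triangles (16 of 64):
  (v2,v7,v3) [--+] → (1.13702, 0.836821, -0.287)–(1.4836, 0, -0.287)  len=0.9058
  (v3,v7,v8) [+-+] → (1.13702, 0.836821, -0.287)–(1.0491, 1.0491, -0.287)  len=0.2298
  (v7,v11,v8) [--+] → (0.212279, 1.39568, -0.287)–(1.0491, 1.0491, -0.287)  len=0.9058
  (v8,v11,v12) [+-+] → (0.212279, 1.39568, -0.287)–(0, 1.4836, -0.287)  len=0.2298
  (v11,v15,v12) [--+] → (-0.836821, 1.13702, -0.287)–(0, 1.4836, -0.287)  len=0.9058
  (v12,v15,v16) [+-+] → (-0.836821, 1.13702, -0.287)–(-1.0491, 1.0491, -0.287)  len=0.2298
  (v15,v19,v16) [--+] → (-1.39568, 0.212279, -0.287)–(-1.0491, 1.0491, -0.287)  len=0.9058
  (v16,v19,v20) [+-+] → (-1.39568, 0.212279, -0.287)–(-1.4836, 0, -0.287)  len=0.2298
  (v19,v23,v20) [--+] → (-1.13702, -0.836821, -0.287)–(-1.4836, 0, -0.287)  len=0.9058
  (v20,v23,v24) [+-+] → (-1.13702, -0.836821, -0.287)–(-1.0491, -1.0491, -0.287)  len=0.2298
  (v23,v27,v24) [--+] → (-0.212279, -1.39568, -0.287)–(-1.0491, -1.0491, -0.287)  len=0.9058
  (v24,v27,v28) [+-+] → (-0.212279, -1.39568, -0.287)–(0, -1.4836, -0.287)  len=0.2298
  (v27,v31,v28) [--+] → (0.836821, -1.13702, -0.287)–(0, -1.4836, -0.287)  len=0.9058
  (v28,v31,v32) [+-+] → (0.836821, -1.13702, -0.287)–(1.0491, -1.0491, -0.287)  len=0.2298
  (v31,v2,v32) [--+] → (1.39568, -0.212279, -0.287)–(1.0491, -1.0491, -0.287)  len=0.9058
  (v32,v2,v3) [+-+] → (1.39568, -0.212279, -0.287)–(1.4836, 0, -0.287)  len=0.2298

Chained into 1 loop(s):
  loop 1: 16 segments, perimeter = 9.0841
Total perimeter = 9.084


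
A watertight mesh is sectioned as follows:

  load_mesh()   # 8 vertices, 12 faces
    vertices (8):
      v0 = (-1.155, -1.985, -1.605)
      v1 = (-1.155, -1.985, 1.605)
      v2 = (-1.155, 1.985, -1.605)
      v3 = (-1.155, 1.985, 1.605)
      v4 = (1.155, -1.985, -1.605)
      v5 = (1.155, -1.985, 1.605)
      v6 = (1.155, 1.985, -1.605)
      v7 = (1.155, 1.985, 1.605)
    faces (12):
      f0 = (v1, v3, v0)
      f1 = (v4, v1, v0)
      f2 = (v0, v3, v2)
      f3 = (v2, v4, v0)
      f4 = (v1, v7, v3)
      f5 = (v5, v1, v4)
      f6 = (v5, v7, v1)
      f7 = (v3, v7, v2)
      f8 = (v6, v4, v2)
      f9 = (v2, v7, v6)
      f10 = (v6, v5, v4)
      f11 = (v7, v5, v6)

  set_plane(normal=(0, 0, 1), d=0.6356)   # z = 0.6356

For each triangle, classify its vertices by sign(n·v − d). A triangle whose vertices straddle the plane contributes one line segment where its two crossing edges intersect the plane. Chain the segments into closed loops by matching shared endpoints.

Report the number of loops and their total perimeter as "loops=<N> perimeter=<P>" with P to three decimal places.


loops=1 perimeter=12.560

Straddling triangles (8 of 12):
  (v1,v3,v0) [++-] → (-1.155, 0.786085, 0.6356)–(-1.155, -1.985, 0.6356)  len=2.7711
  (v4,v1,v0) [-+-] → (-0.457394, -1.985, 0.6356)–(-1.155, -1.985, 0.6356)  len=0.6976
  (v0,v3,v2) [-+-] → (-1.155, 0.786085, 0.6356)–(-1.155, 1.985, 0.6356)  len=1.1989
  (v5,v1,v4) [++-] → (-0.457394, -1.985, 0.6356)–(1.155, -1.985, 0.6356)  len=1.6124
  (v3,v7,v2) [++-] → (0.457394, 1.985, 0.6356)–(-1.155, 1.985, 0.6356)  len=1.6124
  (v2,v7,v6) [-+-] → (0.457394, 1.985, 0.6356)–(1.155, 1.985, 0.6356)  len=0.6976
  (v6,v5,v4) [-+-] → (1.155, -0.786085, 0.6356)–(1.155, -1.985, 0.6356)  len=1.1989
  (v7,v5,v6) [++-] → (1.155, -0.786085, 0.6356)–(1.155, 1.985, 0.6356)  len=2.7711

Chained into 1 loop(s):
  loop 1: 8 segments, perimeter = 12.5600
Total perimeter = 12.560


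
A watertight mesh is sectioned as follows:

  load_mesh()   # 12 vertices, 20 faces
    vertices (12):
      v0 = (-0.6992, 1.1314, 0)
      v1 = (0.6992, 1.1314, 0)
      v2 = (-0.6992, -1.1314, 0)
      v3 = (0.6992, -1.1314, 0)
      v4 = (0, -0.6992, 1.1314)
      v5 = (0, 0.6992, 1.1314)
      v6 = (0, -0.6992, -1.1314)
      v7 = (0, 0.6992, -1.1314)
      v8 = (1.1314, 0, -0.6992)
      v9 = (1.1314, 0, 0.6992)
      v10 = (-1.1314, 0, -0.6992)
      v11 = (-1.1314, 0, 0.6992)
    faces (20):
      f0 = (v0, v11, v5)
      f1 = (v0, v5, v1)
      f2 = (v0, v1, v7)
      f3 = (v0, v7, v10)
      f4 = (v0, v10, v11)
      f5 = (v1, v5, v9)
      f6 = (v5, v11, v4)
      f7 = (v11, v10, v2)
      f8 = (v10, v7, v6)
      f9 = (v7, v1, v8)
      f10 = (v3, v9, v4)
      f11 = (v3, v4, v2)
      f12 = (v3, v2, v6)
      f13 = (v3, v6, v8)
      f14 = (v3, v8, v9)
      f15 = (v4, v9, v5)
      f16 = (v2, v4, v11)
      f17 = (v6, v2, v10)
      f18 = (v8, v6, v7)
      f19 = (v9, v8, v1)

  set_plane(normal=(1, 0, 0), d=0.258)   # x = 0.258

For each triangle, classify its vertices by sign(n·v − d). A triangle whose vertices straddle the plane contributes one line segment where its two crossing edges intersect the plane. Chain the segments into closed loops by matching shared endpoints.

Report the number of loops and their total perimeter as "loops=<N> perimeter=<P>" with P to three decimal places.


loops=1 perimeter=7.020

Straddling triangles (10 of 20):
  (v0,v5,v1) [--+] → (0.258, 0.858679, 0.713921)–(0.258, 1.1314, 0)  len=0.7642
  (v0,v1,v7) [-+-] → (0.258, 1.1314, 0)–(0.258, 0.858679, -0.713921)  len=0.7642
  (v1,v5,v9) [+-+] → (0.258, 0.858679, 0.713921)–(0.258, 0.539757, 1.03284)  len=0.4510
  (v7,v1,v8) [-++] → (0.258, 0.858679, -0.713921)–(0.258, 0.539757, -1.03284)  len=0.4510
  (v3,v9,v4) [++-] → (0.258, -0.539757, 1.03284)–(0.258, -0.858679, 0.713921)  len=0.4510
  (v3,v4,v2) [+--] → (0.258, -0.858679, 0.713921)–(0.258, -1.1314, 0)  len=0.7642
  (v3,v2,v6) [+--] → (0.258, -1.1314, 0)–(0.258, -0.858679, -0.713921)  len=0.7642
  (v3,v6,v8) [+-+] → (0.258, -0.858679, -0.713921)–(0.258, -0.539757, -1.03284)  len=0.4510
  (v4,v9,v5) [-+-] → (0.258, -0.539757, 1.03284)–(0.258, 0.539757, 1.03284)  len=1.0795
  (v8,v6,v7) [+--] → (0.258, -0.539757, -1.03284)–(0.258, 0.539757, -1.03284)  len=1.0795

Chained into 1 loop(s):
  loop 1: 10 segments, perimeter = 7.0201
Total perimeter = 7.020


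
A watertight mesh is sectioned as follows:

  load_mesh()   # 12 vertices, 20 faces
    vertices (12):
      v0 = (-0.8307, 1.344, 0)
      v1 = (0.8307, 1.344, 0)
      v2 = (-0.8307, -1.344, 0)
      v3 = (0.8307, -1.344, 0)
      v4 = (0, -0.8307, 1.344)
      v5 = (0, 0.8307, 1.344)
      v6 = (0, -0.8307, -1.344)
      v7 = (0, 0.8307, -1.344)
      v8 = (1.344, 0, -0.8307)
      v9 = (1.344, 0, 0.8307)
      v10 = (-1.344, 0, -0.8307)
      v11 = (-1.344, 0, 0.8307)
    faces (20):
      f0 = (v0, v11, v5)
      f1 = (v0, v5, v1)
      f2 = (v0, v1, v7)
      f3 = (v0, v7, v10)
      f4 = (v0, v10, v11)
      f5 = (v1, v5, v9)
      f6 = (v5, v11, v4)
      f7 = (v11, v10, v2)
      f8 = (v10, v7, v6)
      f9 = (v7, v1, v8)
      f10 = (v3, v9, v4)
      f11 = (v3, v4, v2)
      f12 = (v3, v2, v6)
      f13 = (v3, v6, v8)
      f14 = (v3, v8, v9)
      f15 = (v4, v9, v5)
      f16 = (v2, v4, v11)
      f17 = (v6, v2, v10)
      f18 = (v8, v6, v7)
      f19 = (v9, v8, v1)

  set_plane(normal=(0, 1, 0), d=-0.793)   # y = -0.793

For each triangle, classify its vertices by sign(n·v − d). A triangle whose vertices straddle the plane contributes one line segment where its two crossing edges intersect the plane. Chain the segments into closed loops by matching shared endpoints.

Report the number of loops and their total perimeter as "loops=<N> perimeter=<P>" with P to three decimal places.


loops=1 perimeter=7.168

Straddling triangles (10 of 20):
  (v5,v11,v4) [++-] → (-0.0609953, -0.793, 1.3207)–(0, -0.793, 1.344)  len=0.0653
  (v11,v10,v2) [++-] → (-1.04114, -0.793, -0.340562)–(-1.04114, -0.793, 0.340562)  len=0.6811
  (v10,v7,v6) [++-] → (0, -0.793, -1.344)–(-0.0609953, -0.793, -1.3207)  len=0.0653
  (v3,v9,v4) [-+-] → (1.04114, -0.793, 0.340562)–(0.0609953, -0.793, 1.3207)  len=1.3861
  (v3,v6,v8) [--+] → (0.0609953, -0.793, -1.3207)–(1.04114, -0.793, -0.340562)  len=1.3861
  (v3,v8,v9) [-++] → (1.04114, -0.793, -0.340562)–(1.04114, -0.793, 0.340562)  len=0.6811
  (v4,v9,v5) [-++] → (0.0609953, -0.793, 1.3207)–(0, -0.793, 1.344)  len=0.0653
  (v2,v4,v11) [--+] → (-0.0609953, -0.793, 1.3207)–(-1.04114, -0.793, 0.340562)  len=1.3861
  (v6,v2,v10) [--+] → (-1.04114, -0.793, -0.340562)–(-0.0609953, -0.793, -1.3207)  len=1.3861
  (v8,v6,v7) [+-+] → (0.0609953, -0.793, -1.3207)–(0, -0.793, -1.344)  len=0.0653

Chained into 1 loop(s):
  loop 1: 10 segments, perimeter = 7.1679
Total perimeter = 7.168


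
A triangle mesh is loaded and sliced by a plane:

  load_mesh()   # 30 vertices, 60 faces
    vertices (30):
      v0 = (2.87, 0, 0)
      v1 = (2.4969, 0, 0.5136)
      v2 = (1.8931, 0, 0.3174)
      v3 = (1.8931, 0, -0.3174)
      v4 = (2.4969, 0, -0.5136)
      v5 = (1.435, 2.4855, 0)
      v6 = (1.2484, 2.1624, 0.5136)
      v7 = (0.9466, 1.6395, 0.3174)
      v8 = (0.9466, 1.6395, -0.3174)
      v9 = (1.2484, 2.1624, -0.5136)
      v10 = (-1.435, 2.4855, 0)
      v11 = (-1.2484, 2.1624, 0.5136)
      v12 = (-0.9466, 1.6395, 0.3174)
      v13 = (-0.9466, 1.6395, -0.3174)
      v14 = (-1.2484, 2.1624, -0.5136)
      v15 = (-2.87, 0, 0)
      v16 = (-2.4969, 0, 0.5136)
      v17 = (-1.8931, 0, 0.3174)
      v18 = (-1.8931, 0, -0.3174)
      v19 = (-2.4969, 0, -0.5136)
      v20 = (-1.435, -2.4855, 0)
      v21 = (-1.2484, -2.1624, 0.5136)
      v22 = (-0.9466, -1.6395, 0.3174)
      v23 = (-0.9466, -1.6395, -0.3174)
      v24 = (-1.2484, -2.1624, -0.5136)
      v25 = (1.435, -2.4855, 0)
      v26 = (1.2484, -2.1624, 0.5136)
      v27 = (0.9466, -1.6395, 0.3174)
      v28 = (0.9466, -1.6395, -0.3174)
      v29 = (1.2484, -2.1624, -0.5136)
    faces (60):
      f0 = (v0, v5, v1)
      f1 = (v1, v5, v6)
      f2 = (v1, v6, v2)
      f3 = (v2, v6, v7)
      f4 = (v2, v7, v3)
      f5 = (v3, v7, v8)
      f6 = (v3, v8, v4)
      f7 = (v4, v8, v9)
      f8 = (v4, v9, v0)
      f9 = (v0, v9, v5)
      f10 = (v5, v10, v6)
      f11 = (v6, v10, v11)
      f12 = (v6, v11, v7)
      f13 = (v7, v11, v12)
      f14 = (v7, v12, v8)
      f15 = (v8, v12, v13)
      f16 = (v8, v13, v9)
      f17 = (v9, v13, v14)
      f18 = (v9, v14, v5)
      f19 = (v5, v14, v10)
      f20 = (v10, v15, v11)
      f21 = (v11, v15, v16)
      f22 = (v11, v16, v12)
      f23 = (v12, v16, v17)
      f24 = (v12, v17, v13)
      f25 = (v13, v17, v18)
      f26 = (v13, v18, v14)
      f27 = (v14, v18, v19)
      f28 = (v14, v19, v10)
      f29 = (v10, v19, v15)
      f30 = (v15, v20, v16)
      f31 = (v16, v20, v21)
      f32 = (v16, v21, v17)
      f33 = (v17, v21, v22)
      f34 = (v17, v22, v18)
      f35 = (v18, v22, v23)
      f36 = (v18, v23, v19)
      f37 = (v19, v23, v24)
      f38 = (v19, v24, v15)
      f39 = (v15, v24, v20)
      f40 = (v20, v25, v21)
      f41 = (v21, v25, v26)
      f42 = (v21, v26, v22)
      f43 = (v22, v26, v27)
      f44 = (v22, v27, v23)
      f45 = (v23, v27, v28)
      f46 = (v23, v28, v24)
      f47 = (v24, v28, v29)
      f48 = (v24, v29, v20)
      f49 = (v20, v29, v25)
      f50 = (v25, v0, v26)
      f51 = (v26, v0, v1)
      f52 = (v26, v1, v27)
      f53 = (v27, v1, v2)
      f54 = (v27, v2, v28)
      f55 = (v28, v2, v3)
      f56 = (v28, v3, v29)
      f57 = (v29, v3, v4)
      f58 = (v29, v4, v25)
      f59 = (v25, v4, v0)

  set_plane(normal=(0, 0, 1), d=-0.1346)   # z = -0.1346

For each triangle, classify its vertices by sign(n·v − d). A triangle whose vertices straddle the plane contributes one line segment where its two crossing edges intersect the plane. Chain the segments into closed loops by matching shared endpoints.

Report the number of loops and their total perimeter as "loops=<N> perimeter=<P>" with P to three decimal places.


loops=2 perimeter=27.992

Straddling triangles (24 of 60):
  (v2,v7,v3) [++-] → (1.62054, 0.472118, -0.1346)–(1.8931, 0, -0.1346)  len=0.5451
  (v3,v7,v8) [-+-] → (1.62054, 0.472118, -0.1346)–(0.9466, 1.6395, -0.1346)  len=1.3480
  (v4,v9,v0) [--+] → (2.44502, 0.566704, -0.1346)–(2.77222, 0, -0.1346)  len=0.6544
  (v0,v9,v5) [+-+] → (2.44502, 0.566704, -0.1346)–(1.3861, 2.40082, -0.1346)  len=2.1179
  (v7,v12,v8) [++-] → (0.401425, 1.6395, -0.1346)–(0.9466, 1.6395, -0.1346)  len=0.5452
  (v8,v12,v13) [-+-] → (0.401425, 1.6395, -0.1346)–(-0.9466, 1.6395, -0.1346)  len=1.3480
  (v9,v14,v5) [--+] → (0.731757, 2.40082, -0.1346)–(1.3861, 2.40082, -0.1346)  len=0.6543
  (v5,v14,v10) [+-+] → (0.731757, 2.40082, -0.1346)–(-1.3861, 2.40082, -0.1346)  len=2.1179
  (v12,v17,v13) [++-] → (-1.21916, 1.16738, -0.1346)–(-0.9466, 1.6395, -0.1346)  len=0.5451
  (v13,v17,v18) [-+-] → (-1.21916, 1.16738, -0.1346)–(-1.8931, 0, -0.1346)  len=1.3480
  (v14,v19,v10) [--+] → (-1.71329, 1.83412, -0.1346)–(-1.3861, 2.40082, -0.1346)  len=0.6544
  (v10,v19,v15) [+-+] → (-1.71329, 1.83412, -0.1346)–(-2.77222, 0, -0.1346)  len=2.1179
  (v17,v22,v18) [++-] → (-1.62054, -0.472118, -0.1346)–(-1.8931, 0, -0.1346)  len=0.5451
  (v18,v22,v23) [-+-] → (-1.62054, -0.472118, -0.1346)–(-0.9466, -1.6395, -0.1346)  len=1.3480
  (v19,v24,v15) [--+] → (-2.44502, -0.566704, -0.1346)–(-2.77222, 0, -0.1346)  len=0.6544
  (v15,v24,v20) [+-+] → (-2.44502, -0.566704, -0.1346)–(-1.3861, -2.40082, -0.1346)  len=2.1179
  (v22,v27,v23) [++-] → (-0.401425, -1.6395, -0.1346)–(-0.9466, -1.6395, -0.1346)  len=0.5452
  (v23,v27,v28) [-+-] → (-0.401425, -1.6395, -0.1346)–(0.9466, -1.6395, -0.1346)  len=1.3480
  (v24,v29,v20) [--+] → (-0.731757, -2.40082, -0.1346)–(-1.3861, -2.40082, -0.1346)  len=0.6543
  (v20,v29,v25) [+-+] → (-0.731757, -2.40082, -0.1346)–(1.3861, -2.40082, -0.1346)  len=2.1179
  (v27,v2,v28) [++-] → (1.21916, -1.16738, -0.1346)–(0.9466, -1.6395, -0.1346)  len=0.5451
  (v28,v2,v3) [-+-] → (1.21916, -1.16738, -0.1346)–(1.8931, 0, -0.1346)  len=1.3480
  (v29,v4,v25) [--+] → (1.71329, -1.83412, -0.1346)–(1.3861, -2.40082, -0.1346)  len=0.6544
  (v25,v4,v0) [+-+] → (1.71329, -1.83412, -0.1346)–(2.77222, 0, -0.1346)  len=2.1179

Chained into 2 loop(s):
  loop 1: 12 segments, perimeter = 11.3588
  loop 2: 12 segments, perimeter = 16.6333
Total perimeter = 27.992


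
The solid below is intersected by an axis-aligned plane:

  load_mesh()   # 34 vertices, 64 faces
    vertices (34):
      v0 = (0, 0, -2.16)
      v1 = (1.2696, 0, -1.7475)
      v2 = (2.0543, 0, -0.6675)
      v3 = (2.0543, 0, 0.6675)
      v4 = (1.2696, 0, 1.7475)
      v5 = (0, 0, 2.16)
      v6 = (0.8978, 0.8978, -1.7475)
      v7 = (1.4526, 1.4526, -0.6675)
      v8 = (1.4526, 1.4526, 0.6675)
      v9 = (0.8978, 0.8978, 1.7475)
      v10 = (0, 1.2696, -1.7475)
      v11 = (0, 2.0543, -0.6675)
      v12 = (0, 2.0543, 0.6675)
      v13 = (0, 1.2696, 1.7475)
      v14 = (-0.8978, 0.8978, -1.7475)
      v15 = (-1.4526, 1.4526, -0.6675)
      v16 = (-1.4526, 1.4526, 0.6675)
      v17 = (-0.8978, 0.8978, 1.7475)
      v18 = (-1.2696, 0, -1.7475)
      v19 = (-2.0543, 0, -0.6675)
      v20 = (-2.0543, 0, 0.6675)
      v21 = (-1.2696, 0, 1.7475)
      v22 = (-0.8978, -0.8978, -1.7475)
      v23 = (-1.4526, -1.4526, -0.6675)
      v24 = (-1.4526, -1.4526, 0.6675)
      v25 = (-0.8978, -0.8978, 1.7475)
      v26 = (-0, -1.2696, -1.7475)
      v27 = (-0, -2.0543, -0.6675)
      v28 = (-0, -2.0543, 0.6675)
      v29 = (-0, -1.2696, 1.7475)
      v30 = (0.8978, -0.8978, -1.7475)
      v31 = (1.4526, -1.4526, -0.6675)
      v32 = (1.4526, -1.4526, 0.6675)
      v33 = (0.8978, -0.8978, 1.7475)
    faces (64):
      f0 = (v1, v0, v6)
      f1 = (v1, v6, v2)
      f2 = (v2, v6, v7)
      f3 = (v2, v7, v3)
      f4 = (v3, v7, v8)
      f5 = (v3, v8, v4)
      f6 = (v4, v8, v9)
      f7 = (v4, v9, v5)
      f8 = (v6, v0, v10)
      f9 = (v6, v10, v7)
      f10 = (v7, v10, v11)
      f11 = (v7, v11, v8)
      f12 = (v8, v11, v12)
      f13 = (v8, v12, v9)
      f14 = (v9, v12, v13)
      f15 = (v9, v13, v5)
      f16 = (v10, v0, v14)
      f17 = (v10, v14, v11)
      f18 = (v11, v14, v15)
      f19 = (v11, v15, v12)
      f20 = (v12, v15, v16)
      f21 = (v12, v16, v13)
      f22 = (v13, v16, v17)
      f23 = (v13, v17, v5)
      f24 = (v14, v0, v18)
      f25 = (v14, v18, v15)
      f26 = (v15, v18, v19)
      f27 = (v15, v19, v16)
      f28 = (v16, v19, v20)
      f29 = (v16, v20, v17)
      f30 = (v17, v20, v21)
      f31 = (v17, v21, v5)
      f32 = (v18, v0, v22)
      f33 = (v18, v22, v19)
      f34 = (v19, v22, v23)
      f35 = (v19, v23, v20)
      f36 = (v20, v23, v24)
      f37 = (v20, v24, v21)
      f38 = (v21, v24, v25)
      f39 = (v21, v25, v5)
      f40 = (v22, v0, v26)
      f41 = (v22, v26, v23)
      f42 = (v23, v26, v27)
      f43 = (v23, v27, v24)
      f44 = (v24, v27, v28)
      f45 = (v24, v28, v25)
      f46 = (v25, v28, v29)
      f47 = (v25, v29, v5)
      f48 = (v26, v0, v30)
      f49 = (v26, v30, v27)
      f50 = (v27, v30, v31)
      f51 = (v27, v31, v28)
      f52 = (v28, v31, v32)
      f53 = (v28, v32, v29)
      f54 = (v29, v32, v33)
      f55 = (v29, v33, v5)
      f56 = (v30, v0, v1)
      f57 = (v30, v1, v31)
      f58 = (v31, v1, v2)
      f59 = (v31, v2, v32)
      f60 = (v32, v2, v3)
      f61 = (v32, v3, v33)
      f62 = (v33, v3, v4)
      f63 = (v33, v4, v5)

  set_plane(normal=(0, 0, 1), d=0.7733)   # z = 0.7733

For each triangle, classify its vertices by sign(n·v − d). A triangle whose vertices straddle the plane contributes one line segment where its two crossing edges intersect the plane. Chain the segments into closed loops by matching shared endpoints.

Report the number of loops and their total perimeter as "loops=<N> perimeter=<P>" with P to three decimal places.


Straddling triangles (16 of 64):
  (v3,v8,v4) [--+] → (1.43467, 1.3103, 0.7733)–(1.97743, 0, 0.7733)  len=1.4183
  (v4,v8,v9) [+-+] → (1.43467, 1.3103, 0.7733)–(1.39825, 1.39825, 0.7733)  len=0.0952
  (v8,v12,v9) [--+] → (0.0879511, 1.94101, 0.7733)–(1.39825, 1.39825, 0.7733)  len=1.4183
  (v9,v12,v13) [+-+] → (0.0879511, 1.94101, 0.7733)–(0, 1.97743, 0.7733)  len=0.0952
  (v12,v16,v13) [--+] → (-1.3103, 1.43467, 0.7733)–(0, 1.97743, 0.7733)  len=1.4183
  (v13,v16,v17) [+-+] → (-1.3103, 1.43467, 0.7733)–(-1.39825, 1.39825, 0.7733)  len=0.0952
  (v16,v20,v17) [--+] → (-1.94101, 0.0879511, 0.7733)–(-1.39825, 1.39825, 0.7733)  len=1.4183
  (v17,v20,v21) [+-+] → (-1.94101, 0.0879511, 0.7733)–(-1.97743, 0, 0.7733)  len=0.0952
  (v20,v24,v21) [--+] → (-1.43467, -1.3103, 0.7733)–(-1.97743, 0, 0.7733)  len=1.4183
  (v21,v24,v25) [+-+] → (-1.43467, -1.3103, 0.7733)–(-1.39825, -1.39825, 0.7733)  len=0.0952
  (v24,v28,v25) [--+] → (-0.0879511, -1.94101, 0.7733)–(-1.39825, -1.39825, 0.7733)  len=1.4183
  (v25,v28,v29) [+-+] → (-0.0879511, -1.94101, 0.7733)–(0, -1.97743, 0.7733)  len=0.0952
  (v28,v32,v29) [--+] → (1.3103, -1.43467, 0.7733)–(0, -1.97743, 0.7733)  len=1.4183
  (v29,v32,v33) [+-+] → (1.3103, -1.43467, 0.7733)–(1.39825, -1.39825, 0.7733)  len=0.0952
  (v32,v3,v33) [--+] → (1.94101, -0.0879511, 0.7733)–(1.39825, -1.39825, 0.7733)  len=1.4183
  (v33,v3,v4) [+-+] → (1.94101, -0.0879511, 0.7733)–(1.97743, 0, 0.7733)  len=0.0952

Chained into 1 loop(s):
  loop 1: 16 segments, perimeter = 12.1077
Total perimeter = 12.108

loops=1 perimeter=12.108


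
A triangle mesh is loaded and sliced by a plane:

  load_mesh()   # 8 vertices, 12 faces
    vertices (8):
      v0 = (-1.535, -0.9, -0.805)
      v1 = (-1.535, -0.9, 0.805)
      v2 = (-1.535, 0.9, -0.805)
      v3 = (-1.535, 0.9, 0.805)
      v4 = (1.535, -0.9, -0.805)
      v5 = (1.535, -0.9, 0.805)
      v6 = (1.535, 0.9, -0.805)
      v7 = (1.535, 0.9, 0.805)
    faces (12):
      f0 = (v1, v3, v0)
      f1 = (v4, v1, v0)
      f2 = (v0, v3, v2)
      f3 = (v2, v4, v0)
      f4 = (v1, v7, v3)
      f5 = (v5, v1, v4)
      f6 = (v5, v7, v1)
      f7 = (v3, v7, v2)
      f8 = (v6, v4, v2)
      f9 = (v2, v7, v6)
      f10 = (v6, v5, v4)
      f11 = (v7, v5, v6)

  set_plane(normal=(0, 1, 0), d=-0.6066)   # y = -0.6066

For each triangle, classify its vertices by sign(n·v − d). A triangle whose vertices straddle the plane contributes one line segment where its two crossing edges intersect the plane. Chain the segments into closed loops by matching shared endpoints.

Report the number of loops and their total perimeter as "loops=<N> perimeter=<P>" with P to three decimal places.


loops=1 perimeter=9.360

Straddling triangles (8 of 12):
  (v1,v3,v0) [-+-] → (-1.535, -0.6066, 0.805)–(-1.535, -0.6066, -0.54257)  len=1.3476
  (v0,v3,v2) [-++] → (-1.535, -0.6066, -0.54257)–(-1.535, -0.6066, -0.805)  len=0.2624
  (v2,v4,v0) [+--] → (1.03459, -0.6066, -0.805)–(-1.535, -0.6066, -0.805)  len=2.5696
  (v1,v7,v3) [-++] → (-1.03459, -0.6066, 0.805)–(-1.535, -0.6066, 0.805)  len=0.5004
  (v5,v7,v1) [-+-] → (1.535, -0.6066, 0.805)–(-1.03459, -0.6066, 0.805)  len=2.5696
  (v6,v4,v2) [+-+] → (1.535, -0.6066, -0.805)–(1.03459, -0.6066, -0.805)  len=0.5004
  (v6,v5,v4) [+--] → (1.535, -0.6066, 0.54257)–(1.535, -0.6066, -0.805)  len=1.3476
  (v7,v5,v6) [+-+] → (1.535, -0.6066, 0.805)–(1.535, -0.6066, 0.54257)  len=0.2624

Chained into 1 loop(s):
  loop 1: 8 segments, perimeter = 9.3600
Total perimeter = 9.360


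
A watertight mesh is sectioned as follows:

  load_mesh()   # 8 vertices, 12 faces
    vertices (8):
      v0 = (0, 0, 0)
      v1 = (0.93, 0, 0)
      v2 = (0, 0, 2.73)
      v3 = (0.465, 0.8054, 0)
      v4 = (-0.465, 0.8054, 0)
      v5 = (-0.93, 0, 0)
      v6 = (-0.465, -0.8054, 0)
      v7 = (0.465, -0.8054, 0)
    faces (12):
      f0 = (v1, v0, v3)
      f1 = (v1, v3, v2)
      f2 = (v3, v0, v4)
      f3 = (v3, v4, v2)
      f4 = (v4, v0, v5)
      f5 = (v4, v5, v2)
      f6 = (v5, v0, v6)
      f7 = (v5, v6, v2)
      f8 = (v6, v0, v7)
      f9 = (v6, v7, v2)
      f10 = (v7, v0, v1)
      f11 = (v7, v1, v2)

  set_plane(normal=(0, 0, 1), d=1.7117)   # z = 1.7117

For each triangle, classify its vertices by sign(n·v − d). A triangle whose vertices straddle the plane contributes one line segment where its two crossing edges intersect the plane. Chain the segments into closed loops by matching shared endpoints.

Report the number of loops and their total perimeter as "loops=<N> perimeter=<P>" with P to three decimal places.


Straddling triangles (6 of 12):
  (v1,v3,v2) [--+] → (0.173447, 0.300417, 1.7117)–(0.346893, 0, 1.7117)  len=0.3469
  (v3,v4,v2) [--+] → (-0.173447, 0.300417, 1.7117)–(0.173447, 0.300417, 1.7117)  len=0.3469
  (v4,v5,v2) [--+] → (-0.346893, 0, 1.7117)–(-0.173447, 0.300417, 1.7117)  len=0.3469
  (v5,v6,v2) [--+] → (-0.173447, -0.300417, 1.7117)–(-0.346893, 0, 1.7117)  len=0.3469
  (v6,v7,v2) [--+] → (0.173447, -0.300417, 1.7117)–(-0.173447, -0.300417, 1.7117)  len=0.3469
  (v7,v1,v2) [--+] → (0.346893, 0, 1.7117)–(0.173447, -0.300417, 1.7117)  len=0.3469

Chained into 1 loop(s):
  loop 1: 6 segments, perimeter = 2.0814
Total perimeter = 2.081

loops=1 perimeter=2.081


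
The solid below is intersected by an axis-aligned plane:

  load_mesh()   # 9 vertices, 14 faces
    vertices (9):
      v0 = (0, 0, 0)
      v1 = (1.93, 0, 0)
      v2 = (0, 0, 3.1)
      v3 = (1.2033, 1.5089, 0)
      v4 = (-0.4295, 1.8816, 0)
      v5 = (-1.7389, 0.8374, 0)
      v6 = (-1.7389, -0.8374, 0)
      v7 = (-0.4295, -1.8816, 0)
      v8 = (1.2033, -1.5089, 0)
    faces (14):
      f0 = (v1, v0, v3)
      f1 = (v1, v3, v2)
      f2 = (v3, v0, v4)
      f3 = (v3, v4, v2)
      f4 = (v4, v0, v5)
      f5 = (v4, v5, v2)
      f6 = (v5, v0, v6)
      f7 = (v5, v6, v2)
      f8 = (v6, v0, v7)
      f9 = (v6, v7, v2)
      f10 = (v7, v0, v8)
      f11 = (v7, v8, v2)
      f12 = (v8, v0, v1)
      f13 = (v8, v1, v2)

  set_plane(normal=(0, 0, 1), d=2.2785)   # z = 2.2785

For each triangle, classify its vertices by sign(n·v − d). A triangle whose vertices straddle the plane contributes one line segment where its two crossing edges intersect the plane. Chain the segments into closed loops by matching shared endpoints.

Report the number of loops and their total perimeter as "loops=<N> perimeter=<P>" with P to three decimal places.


loops=1 perimeter=3.107

Straddling triangles (7 of 14):
  (v1,v3,v2) [--+] → (0.318875, 0.399858, 2.2785)–(0.51145, 0, 2.2785)  len=0.4438
  (v3,v4,v2) [--+] → (-0.113818, 0.498624, 2.2785)–(0.318874, 0.399858, 2.2785)  len=0.4438
  (v4,v5,v2) [--+] → (-0.460808, 0.221911, 2.2785)–(-0.113817, 0.498624, 2.2785)  len=0.4438
  (v5,v6,v2) [--+] → (-0.460808, -0.221911, 2.2785)–(-0.460808, 0.221911, 2.2785)  len=0.4438
  (v6,v7,v2) [--+] → (-0.113818, -0.498624, 2.2785)–(-0.460808, -0.221911, 2.2785)  len=0.4438
  (v7,v8,v2) [--+] → (0.318875, -0.399858, 2.2785)–(-0.113817, -0.498624, 2.2785)  len=0.4438
  (v8,v1,v2) [--+] → (0.51145, 0, 2.2785)–(0.318874, -0.399858, 2.2785)  len=0.4438

Chained into 1 loop(s):
  loop 1: 7 segments, perimeter = 3.1067
Total perimeter = 3.107


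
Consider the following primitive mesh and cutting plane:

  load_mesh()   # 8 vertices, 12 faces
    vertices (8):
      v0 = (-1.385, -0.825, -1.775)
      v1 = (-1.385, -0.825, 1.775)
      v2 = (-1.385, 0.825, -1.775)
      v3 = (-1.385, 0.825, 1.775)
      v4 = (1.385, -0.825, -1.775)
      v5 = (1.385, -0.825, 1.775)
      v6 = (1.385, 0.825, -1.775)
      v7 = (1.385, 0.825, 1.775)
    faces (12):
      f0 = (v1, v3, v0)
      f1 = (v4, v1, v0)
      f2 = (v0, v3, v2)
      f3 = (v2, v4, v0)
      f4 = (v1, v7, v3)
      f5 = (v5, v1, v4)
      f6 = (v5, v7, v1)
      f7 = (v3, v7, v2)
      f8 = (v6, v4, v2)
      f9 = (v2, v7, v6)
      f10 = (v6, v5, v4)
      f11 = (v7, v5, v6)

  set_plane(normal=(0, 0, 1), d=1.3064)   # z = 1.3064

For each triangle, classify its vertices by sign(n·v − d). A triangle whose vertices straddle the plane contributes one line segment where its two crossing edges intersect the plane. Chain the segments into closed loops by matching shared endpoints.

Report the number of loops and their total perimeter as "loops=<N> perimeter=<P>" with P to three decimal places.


Straddling triangles (8 of 12):
  (v1,v3,v0) [++-] → (-1.385, 0.6072, 1.3064)–(-1.385, -0.825, 1.3064)  len=1.4322
  (v4,v1,v0) [-+-] → (-1.01936, -0.825, 1.3064)–(-1.385, -0.825, 1.3064)  len=0.3656
  (v0,v3,v2) [-+-] → (-1.385, 0.6072, 1.3064)–(-1.385, 0.825, 1.3064)  len=0.2178
  (v5,v1,v4) [++-] → (-1.01936, -0.825, 1.3064)–(1.385, -0.825, 1.3064)  len=2.4044
  (v3,v7,v2) [++-] → (1.01936, 0.825, 1.3064)–(-1.385, 0.825, 1.3064)  len=2.4044
  (v2,v7,v6) [-+-] → (1.01936, 0.825, 1.3064)–(1.385, 0.825, 1.3064)  len=0.3656
  (v6,v5,v4) [-+-] → (1.385, -0.6072, 1.3064)–(1.385, -0.825, 1.3064)  len=0.2178
  (v7,v5,v6) [++-] → (1.385, -0.6072, 1.3064)–(1.385, 0.825, 1.3064)  len=1.4322

Chained into 1 loop(s):
  loop 1: 8 segments, perimeter = 8.8400
Total perimeter = 8.840

loops=1 perimeter=8.840


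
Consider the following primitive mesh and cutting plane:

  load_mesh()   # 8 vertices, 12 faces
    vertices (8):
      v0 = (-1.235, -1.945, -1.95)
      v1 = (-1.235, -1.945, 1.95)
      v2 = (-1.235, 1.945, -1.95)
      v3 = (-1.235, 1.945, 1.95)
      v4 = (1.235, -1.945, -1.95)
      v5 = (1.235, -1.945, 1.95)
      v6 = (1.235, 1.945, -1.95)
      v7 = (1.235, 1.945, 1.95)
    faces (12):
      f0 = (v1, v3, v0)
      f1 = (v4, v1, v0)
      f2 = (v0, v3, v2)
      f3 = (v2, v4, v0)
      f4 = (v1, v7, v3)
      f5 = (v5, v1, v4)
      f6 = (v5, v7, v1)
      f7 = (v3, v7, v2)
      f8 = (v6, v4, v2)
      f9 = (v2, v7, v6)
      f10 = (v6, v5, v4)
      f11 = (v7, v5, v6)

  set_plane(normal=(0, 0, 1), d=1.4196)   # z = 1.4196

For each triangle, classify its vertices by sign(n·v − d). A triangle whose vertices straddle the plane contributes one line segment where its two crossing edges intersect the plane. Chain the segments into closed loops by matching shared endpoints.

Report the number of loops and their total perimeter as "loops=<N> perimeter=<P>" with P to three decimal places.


loops=1 perimeter=12.720

Straddling triangles (8 of 12):
  (v1,v3,v0) [++-] → (-1.235, 1.41596, 1.4196)–(-1.235, -1.945, 1.4196)  len=3.3610
  (v4,v1,v0) [-+-] → (-0.89908, -1.945, 1.4196)–(-1.235, -1.945, 1.4196)  len=0.3359
  (v0,v3,v2) [-+-] → (-1.235, 1.41596, 1.4196)–(-1.235, 1.945, 1.4196)  len=0.5290
  (v5,v1,v4) [++-] → (-0.89908, -1.945, 1.4196)–(1.235, -1.945, 1.4196)  len=2.1341
  (v3,v7,v2) [++-] → (0.89908, 1.945, 1.4196)–(-1.235, 1.945, 1.4196)  len=2.1341
  (v2,v7,v6) [-+-] → (0.89908, 1.945, 1.4196)–(1.235, 1.945, 1.4196)  len=0.3359
  (v6,v5,v4) [-+-] → (1.235, -1.41596, 1.4196)–(1.235, -1.945, 1.4196)  len=0.5290
  (v7,v5,v6) [++-] → (1.235, -1.41596, 1.4196)–(1.235, 1.945, 1.4196)  len=3.3610

Chained into 1 loop(s):
  loop 1: 8 segments, perimeter = 12.7200
Total perimeter = 12.720


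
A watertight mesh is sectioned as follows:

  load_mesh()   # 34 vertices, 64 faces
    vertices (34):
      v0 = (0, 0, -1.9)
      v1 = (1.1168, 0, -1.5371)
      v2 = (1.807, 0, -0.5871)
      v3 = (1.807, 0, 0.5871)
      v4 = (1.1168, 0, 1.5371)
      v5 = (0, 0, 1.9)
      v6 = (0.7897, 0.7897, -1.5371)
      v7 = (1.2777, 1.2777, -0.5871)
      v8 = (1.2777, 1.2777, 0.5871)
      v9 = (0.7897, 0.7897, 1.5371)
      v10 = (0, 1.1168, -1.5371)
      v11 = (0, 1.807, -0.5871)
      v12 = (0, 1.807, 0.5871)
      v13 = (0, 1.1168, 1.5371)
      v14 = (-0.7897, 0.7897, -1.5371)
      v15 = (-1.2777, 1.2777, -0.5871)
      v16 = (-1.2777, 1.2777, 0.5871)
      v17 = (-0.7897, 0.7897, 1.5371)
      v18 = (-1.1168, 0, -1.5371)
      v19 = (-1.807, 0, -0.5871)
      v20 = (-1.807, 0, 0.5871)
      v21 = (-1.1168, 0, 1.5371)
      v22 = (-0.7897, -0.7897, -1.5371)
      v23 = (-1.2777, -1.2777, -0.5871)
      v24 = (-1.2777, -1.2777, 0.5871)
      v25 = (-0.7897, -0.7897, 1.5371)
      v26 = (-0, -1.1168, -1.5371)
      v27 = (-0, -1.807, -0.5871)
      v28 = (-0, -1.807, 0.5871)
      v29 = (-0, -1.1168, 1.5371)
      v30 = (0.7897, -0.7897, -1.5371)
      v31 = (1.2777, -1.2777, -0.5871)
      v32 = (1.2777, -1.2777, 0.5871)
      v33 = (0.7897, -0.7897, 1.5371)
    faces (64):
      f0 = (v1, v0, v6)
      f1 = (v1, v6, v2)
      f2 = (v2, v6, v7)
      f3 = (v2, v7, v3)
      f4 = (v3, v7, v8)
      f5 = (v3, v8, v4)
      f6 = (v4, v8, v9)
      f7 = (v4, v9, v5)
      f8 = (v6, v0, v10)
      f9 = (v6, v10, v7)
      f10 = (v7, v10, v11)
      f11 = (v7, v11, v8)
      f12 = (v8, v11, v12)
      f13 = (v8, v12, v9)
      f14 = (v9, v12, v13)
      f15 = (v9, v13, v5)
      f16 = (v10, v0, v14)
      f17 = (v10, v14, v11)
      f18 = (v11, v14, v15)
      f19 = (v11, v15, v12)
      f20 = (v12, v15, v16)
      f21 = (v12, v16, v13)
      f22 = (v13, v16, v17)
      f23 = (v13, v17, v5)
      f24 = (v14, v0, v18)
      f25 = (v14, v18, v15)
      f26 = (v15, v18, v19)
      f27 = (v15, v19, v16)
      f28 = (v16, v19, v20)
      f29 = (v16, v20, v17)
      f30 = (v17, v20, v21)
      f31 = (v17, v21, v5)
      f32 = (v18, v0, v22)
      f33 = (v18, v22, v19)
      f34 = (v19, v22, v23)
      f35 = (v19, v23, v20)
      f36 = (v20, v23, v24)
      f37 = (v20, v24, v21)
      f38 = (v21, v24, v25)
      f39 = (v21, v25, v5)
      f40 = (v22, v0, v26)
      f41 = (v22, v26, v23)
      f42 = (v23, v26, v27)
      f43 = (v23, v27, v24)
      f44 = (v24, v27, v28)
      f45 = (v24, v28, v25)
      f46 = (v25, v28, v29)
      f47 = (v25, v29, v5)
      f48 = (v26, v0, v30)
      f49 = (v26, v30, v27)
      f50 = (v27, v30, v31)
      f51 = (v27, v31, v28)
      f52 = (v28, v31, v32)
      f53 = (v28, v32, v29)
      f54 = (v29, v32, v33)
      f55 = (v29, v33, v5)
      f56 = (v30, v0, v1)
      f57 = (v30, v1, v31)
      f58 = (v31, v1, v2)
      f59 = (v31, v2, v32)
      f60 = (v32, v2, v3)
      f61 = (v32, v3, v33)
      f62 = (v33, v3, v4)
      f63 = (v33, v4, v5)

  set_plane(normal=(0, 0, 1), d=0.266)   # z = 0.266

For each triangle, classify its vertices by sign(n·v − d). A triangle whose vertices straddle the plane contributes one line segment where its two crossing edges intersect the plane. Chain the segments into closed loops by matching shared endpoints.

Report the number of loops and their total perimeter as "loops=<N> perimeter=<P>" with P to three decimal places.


loops=1 perimeter=11.064

Straddling triangles (16 of 64):
  (v2,v7,v3) [--+] → (1.66226, 0.349403, 0.266)–(1.807, 0, 0.266)  len=0.3782
  (v3,v7,v8) [+-+] → (1.66226, 0.349403, 0.266)–(1.2777, 1.2777, 0.266)  len=1.0048
  (v7,v11,v8) [--+] → (0.928297, 1.42244, 0.266)–(1.2777, 1.2777, 0.266)  len=0.3782
  (v8,v11,v12) [+-+] → (0.928297, 1.42244, 0.266)–(0, 1.807, 0.266)  len=1.0048
  (v11,v15,v12) [--+] → (-0.349403, 1.66226, 0.266)–(0, 1.807, 0.266)  len=0.3782
  (v12,v15,v16) [+-+] → (-0.349403, 1.66226, 0.266)–(-1.2777, 1.2777, 0.266)  len=1.0048
  (v15,v19,v16) [--+] → (-1.42244, 0.928297, 0.266)–(-1.2777, 1.2777, 0.266)  len=0.3782
  (v16,v19,v20) [+-+] → (-1.42244, 0.928297, 0.266)–(-1.807, 0, 0.266)  len=1.0048
  (v19,v23,v20) [--+] → (-1.66226, -0.349403, 0.266)–(-1.807, 0, 0.266)  len=0.3782
  (v20,v23,v24) [+-+] → (-1.66226, -0.349403, 0.266)–(-1.2777, -1.2777, 0.266)  len=1.0048
  (v23,v27,v24) [--+] → (-0.928297, -1.42244, 0.266)–(-1.2777, -1.2777, 0.266)  len=0.3782
  (v24,v27,v28) [+-+] → (-0.928297, -1.42244, 0.266)–(0, -1.807, 0.266)  len=1.0048
  (v27,v31,v28) [--+] → (0.349403, -1.66226, 0.266)–(0, -1.807, 0.266)  len=0.3782
  (v28,v31,v32) [+-+] → (0.349403, -1.66226, 0.266)–(1.2777, -1.2777, 0.266)  len=1.0048
  (v31,v2,v32) [--+] → (1.42244, -0.928297, 0.266)–(1.2777, -1.2777, 0.266)  len=0.3782
  (v32,v2,v3) [+-+] → (1.42244, -0.928297, 0.266)–(1.807, 0, 0.266)  len=1.0048

Chained into 1 loop(s):
  loop 1: 16 segments, perimeter = 11.0640
Total perimeter = 11.064


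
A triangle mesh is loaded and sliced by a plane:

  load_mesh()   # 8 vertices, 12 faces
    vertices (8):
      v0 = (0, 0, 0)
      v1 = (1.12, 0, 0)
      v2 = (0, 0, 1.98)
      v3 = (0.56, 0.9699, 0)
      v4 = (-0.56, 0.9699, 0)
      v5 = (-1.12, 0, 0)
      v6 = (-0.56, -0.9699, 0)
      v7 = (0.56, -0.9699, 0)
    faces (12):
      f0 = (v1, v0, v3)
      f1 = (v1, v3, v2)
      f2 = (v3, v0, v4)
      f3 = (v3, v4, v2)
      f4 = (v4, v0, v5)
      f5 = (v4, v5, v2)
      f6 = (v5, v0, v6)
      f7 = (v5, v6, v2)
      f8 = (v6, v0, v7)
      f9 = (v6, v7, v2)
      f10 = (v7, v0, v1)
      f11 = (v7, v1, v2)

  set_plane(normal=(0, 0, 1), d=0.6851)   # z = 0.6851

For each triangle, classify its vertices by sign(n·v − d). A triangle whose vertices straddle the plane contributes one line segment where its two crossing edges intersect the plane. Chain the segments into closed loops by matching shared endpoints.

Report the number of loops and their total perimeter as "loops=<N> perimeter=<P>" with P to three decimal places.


loops=1 perimeter=4.395

Straddling triangles (6 of 12):
  (v1,v3,v2) [--+] → (0.366234, 0.634305, 0.6851)–(0.732469, 0, 0.6851)  len=0.7324
  (v3,v4,v2) [--+] → (-0.366234, 0.634305, 0.6851)–(0.366234, 0.634305, 0.6851)  len=0.7325
  (v4,v5,v2) [--+] → (-0.732469, 0, 0.6851)–(-0.366234, 0.634305, 0.6851)  len=0.7324
  (v5,v6,v2) [--+] → (-0.366234, -0.634305, 0.6851)–(-0.732469, 0, 0.6851)  len=0.7324
  (v6,v7,v2) [--+] → (0.366234, -0.634305, 0.6851)–(-0.366234, -0.634305, 0.6851)  len=0.7325
  (v7,v1,v2) [--+] → (0.732469, 0, 0.6851)–(0.366234, -0.634305, 0.6851)  len=0.7324

Chained into 1 loop(s):
  loop 1: 6 segments, perimeter = 4.3947
Total perimeter = 4.395
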